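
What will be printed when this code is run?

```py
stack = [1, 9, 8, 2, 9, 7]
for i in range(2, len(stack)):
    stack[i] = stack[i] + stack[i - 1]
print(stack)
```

i=2: stack[2] = 8+9 = 17 → [1, 9, 17, 2, 9, 7]
i=3: stack[3] = 2+17 = 19 → [1, 9, 17, 19, 9, 7]
i=4: stack[4] = 9+19 = 28 → [1, 9, 17, 19, 28, 7]
i=5: stack[5] = 7+28 = 35 → [1, 9, 17, 19, 28, 35]

[1, 9, 17, 19, 28, 35]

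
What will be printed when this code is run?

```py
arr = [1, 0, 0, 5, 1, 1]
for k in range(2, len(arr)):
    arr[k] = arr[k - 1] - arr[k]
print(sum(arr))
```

-17

k=2: arr[2] = 0-0 = 0 → [1, 0, 0, 5, 1, 1]
k=3: arr[3] = 0-5 = -5 → [1, 0, 0, -5, 1, 1]
k=4: arr[4] = (-5)-1 = -6 → [1, 0, 0, -5, -6, 1]
k=5: arr[5] = (-6)-1 = -7 → [1, 0, 0, -5, -6, -7]
sum = -17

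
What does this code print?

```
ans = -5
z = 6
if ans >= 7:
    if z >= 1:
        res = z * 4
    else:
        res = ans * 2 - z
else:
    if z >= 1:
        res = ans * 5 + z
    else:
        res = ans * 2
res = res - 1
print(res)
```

-20

ans=-5, z=6
ans >= 7 is False; z >= 1 is True
→ res = ans * 5 + z = -19
res = (-19)-1 = -20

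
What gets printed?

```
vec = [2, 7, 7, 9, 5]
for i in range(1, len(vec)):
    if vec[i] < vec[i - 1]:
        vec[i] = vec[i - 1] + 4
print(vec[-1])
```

13

i=1: 7>=2, unchanged → [2, 7, 7, 9, 5]
i=2: 7>=7, unchanged → [2, 7, 7, 9, 5]
i=3: 9>=7, unchanged → [2, 7, 7, 9, 5]
i=4: 5<9, vec[4] = 9+4 = 13 → [2, 7, 7, 9, 13]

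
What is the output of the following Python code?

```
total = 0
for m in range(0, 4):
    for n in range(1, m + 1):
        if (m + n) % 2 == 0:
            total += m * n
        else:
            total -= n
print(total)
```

14

m=1,n=1: even sum, total = 0+1 = 1
m=2,n=1: odd sum, total = 1-1 = 0
m=2,n=2: even sum, total = 0+4 = 4
m=3,n=1: even sum, total = 4+3 = 7
m=3,n=2: odd sum, total = 7-2 = 5
m=3,n=3: even sum, total = 5+9 = 14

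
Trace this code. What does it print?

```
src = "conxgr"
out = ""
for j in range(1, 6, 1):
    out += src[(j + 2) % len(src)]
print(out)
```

xgrco

j=1: add src[3]='x' → 'x'
j=2: add src[4]='g' → 'xg'
j=3: add src[5]='r' → 'xgr'
j=4: add src[0]='c' → 'xgrc'
j=5: add src[1]='o' → 'xgrco'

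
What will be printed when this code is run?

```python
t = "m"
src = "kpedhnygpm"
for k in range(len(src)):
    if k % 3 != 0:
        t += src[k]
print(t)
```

k=0: skip
k=1: add 'p' → 'mp'
k=2: add 'e' → 'mpe'
k=3: skip
k=4: add 'h' → 'mpeh'
k=5: add 'n' → 'mpehn'
k=6: skip
k=7: add 'g' → 'mpehng'
k=8: add 'p' → 'mpehngp'
k=9: skip

mpehngp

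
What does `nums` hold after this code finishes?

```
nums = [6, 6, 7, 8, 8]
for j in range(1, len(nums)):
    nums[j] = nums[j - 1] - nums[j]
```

[6, 0, -7, -15, -23]

j=1: nums[1] = 6-6 = 0 → [6, 0, 7, 8, 8]
j=2: nums[2] = 0-7 = -7 → [6, 0, -7, 8, 8]
j=3: nums[3] = (-7)-8 = -15 → [6, 0, -7, -15, 8]
j=4: nums[4] = (-15)-8 = -23 → [6, 0, -7, -15, -23]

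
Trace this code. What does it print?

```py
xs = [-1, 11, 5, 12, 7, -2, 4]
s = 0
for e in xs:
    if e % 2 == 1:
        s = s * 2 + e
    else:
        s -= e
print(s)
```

e=-1: odd, s = 0*2+(-1) = -1
e=11: odd, s = (-1)*2+11 = 9
e=5: odd, s = 9*2+5 = 23
e=12: not odd, s = 23-12 = 11
e=7: odd, s = 11*2+7 = 29
e=-2: not odd, s = 29-(-2) = 31
e=4: not odd, s = 31-4 = 27

27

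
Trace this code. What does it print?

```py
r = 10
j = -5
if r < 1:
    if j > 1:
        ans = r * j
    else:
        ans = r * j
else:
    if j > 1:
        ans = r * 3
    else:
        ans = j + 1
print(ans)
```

-4

r=10, j=-5
r < 1 is False; j > 1 is False
→ ans = j + 1 = -4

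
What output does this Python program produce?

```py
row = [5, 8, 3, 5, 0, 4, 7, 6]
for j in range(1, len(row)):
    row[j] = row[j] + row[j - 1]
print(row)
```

j=1: row[1] = 8+5 = 13 → [5, 13, 3, 5, 0, 4, 7, 6]
j=2: row[2] = 3+13 = 16 → [5, 13, 16, 5, 0, 4, 7, 6]
j=3: row[3] = 5+16 = 21 → [5, 13, 16, 21, 0, 4, 7, 6]
j=4: row[4] = 0+21 = 21 → [5, 13, 16, 21, 21, 4, 7, 6]
j=5: row[5] = 4+21 = 25 → [5, 13, 16, 21, 21, 25, 7, 6]
j=6: row[6] = 7+25 = 32 → [5, 13, 16, 21, 21, 25, 32, 6]
j=7: row[7] = 6+32 = 38 → [5, 13, 16, 21, 21, 25, 32, 38]

[5, 13, 16, 21, 21, 25, 32, 38]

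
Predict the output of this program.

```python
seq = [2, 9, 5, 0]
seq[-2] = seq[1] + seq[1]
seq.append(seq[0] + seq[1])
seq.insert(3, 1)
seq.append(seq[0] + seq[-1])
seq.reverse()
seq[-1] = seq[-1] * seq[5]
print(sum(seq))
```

seq[-2] = seq[1]+seq[1] = 9+9 = 18 → [2, 9, 18, 0]
append seq[0]+seq[1] = 2+9 = 11 → [2, 9, 18, 0, 11]
insert 1 at 3 → [2, 9, 18, 1, 0, 11]
append seq[0]+seq[-1] = 2+11 = 13 → [2, 9, 18, 1, 0, 11, 13]
reverse → [13, 11, 0, 1, 18, 9, 2]
seq[-1] = seq[-1]*seq[5] = 2*9 = 18 → [13, 11, 0, 1, 18, 9, 18]
sum = 70

70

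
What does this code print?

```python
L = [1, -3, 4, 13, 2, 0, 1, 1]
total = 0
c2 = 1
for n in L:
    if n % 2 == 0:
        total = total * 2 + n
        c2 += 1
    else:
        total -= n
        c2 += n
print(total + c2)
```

n=1: not even, total = 0-1 = -1; c2=2
n=-3: not even, total = (-1)-(-3) = 2; c2=-1
n=4: even, total = 2*2+4 = 8; c2=0
n=13: not even, total = 8-13 = -5; c2=13
n=2: even, total = (-5)*2+2 = -8; c2=14
n=0: even, total = (-8)*2+0 = -16; c2=15
n=1: not even, total = (-16)-1 = -17; c2=16
n=1: not even, total = (-17)-1 = -18; c2=17
total+c2 = (-18)+17 = -1

-1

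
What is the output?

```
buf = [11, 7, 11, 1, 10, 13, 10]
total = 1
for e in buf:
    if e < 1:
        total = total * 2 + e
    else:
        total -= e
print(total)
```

-62

e=11: not <1, total = 1-11 = -10
e=7: not <1, total = (-10)-7 = -17
e=11: not <1, total = (-17)-11 = -28
e=1: not <1, total = (-28)-1 = -29
e=10: not <1, total = (-29)-10 = -39
e=13: not <1, total = (-39)-13 = -52
e=10: not <1, total = (-52)-10 = -62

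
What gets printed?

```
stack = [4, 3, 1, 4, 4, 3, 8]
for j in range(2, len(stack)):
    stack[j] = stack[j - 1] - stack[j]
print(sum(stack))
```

-25

j=2: stack[2] = 3-1 = 2 → [4, 3, 2, 4, 4, 3, 8]
j=3: stack[3] = 2-4 = -2 → [4, 3, 2, -2, 4, 3, 8]
j=4: stack[4] = (-2)-4 = -6 → [4, 3, 2, -2, -6, 3, 8]
j=5: stack[5] = (-6)-3 = -9 → [4, 3, 2, -2, -6, -9, 8]
j=6: stack[6] = (-9)-8 = -17 → [4, 3, 2, -2, -6, -9, -17]
sum = -25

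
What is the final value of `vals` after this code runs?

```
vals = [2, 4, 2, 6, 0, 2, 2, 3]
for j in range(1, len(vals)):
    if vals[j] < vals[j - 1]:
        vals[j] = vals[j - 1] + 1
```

j=1: 4>=2, unchanged → [2, 4, 2, 6, 0, 2, 2, 3]
j=2: 2<4, vals[2] = 4+1 = 5 → [2, 4, 5, 6, 0, 2, 2, 3]
j=3: 6>=5, unchanged → [2, 4, 5, 6, 0, 2, 2, 3]
j=4: 0<6, vals[4] = 6+1 = 7 → [2, 4, 5, 6, 7, 2, 2, 3]
j=5: 2<7, vals[5] = 7+1 = 8 → [2, 4, 5, 6, 7, 8, 2, 3]
j=6: 2<8, vals[6] = 8+1 = 9 → [2, 4, 5, 6, 7, 8, 9, 3]
j=7: 3<9, vals[7] = 9+1 = 10 → [2, 4, 5, 6, 7, 8, 9, 10]

[2, 4, 5, 6, 7, 8, 9, 10]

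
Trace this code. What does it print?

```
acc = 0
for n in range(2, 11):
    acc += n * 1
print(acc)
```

54

n=2: acc = 0+2*1 = 2
n=3: acc = 2+3*1 = 5
n=4: acc = 5+4*1 = 9
n=5: acc = 9+5*1 = 14
n=6: acc = 14+6*1 = 20
n=7: acc = 20+7*1 = 27
n=8: acc = 27+8*1 = 35
n=9: acc = 35+9*1 = 44
n=10: acc = 44+10*1 = 54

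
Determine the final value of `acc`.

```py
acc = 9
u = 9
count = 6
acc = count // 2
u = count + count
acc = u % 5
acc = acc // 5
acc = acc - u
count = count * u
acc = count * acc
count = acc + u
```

acc = 6//2 = 3
u = 6+6 = 12
acc = 12%5 = 2
acc = 2//5 = 0
acc = 0-12 = -12
count = 6*12 = 72
acc = 72*(-12) = -864
count = (-864)+12 = -852

-864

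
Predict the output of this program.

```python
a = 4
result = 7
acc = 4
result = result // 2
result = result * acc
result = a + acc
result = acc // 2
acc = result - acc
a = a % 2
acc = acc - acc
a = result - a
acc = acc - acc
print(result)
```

2

result = 7//2 = 3
result = 3*4 = 12
result = 4+4 = 8
result = 4//2 = 2
acc = 2-4 = -2
a = 4%2 = 0
acc = (-2)-(-2) = 0
a = 2-0 = 2
acc = 0-0 = 0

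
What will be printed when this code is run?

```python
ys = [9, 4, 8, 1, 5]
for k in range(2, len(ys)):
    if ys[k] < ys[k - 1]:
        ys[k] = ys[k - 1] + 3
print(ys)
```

[9, 4, 8, 11, 14]

k=2: 8>=4, unchanged → [9, 4, 8, 1, 5]
k=3: 1<8, ys[3] = 8+3 = 11 → [9, 4, 8, 11, 5]
k=4: 5<11, ys[4] = 11+3 = 14 → [9, 4, 8, 11, 14]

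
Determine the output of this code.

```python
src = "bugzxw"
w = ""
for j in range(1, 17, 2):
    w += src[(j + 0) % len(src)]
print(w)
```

uzwuzwuz

j=1: add src[1]='u' → 'u'
j=3: add src[3]='z' → 'uz'
j=5: add src[5]='w' → 'uzw'
j=7: add src[1]='u' → 'uzwu'
j=9: add src[3]='z' → 'uzwuz'
j=11: add src[5]='w' → 'uzwuzw'
j=13: add src[1]='u' → 'uzwuzwu'
j=15: add src[3]='z' → 'uzwuzwuz'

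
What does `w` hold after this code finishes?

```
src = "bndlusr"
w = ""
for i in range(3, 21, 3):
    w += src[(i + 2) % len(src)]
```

'snublr'

i=3: add src[5]='s' → 's'
i=6: add src[1]='n' → 'sn'
i=9: add src[4]='u' → 'snu'
i=12: add src[0]='b' → 'snub'
i=15: add src[3]='l' → 'snubl'
i=18: add src[6]='r' → 'snublr'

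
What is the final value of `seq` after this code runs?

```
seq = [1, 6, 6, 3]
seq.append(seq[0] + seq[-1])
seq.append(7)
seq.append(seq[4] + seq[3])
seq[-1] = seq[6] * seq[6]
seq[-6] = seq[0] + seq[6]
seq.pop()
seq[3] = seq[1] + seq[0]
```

append seq[0]+seq[-1] = 1+3 = 4 → [1, 6, 6, 3, 4]
append 7 → [1, 6, 6, 3, 4, 7]
append seq[4]+seq[3] = 4+3 = 7 → [1, 6, 6, 3, 4, 7, 7]
seq[-1] = seq[6]*seq[6] = 7*7 = 49 → [1, 6, 6, 3, 4, 7, 49]
seq[-6] = seq[0]+seq[6] = 1+49 = 50 → [1, 50, 6, 3, 4, 7, 49]
pop() removes 49 → [1, 50, 6, 3, 4, 7]
seq[3] = seq[1]+seq[0] = 50+1 = 51 → [1, 50, 6, 51, 4, 7]

[1, 50, 6, 51, 4, 7]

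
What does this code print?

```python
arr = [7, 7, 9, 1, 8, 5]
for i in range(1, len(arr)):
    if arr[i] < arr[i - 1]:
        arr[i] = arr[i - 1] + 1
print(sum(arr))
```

i=1: 7>=7, unchanged → [7, 7, 9, 1, 8, 5]
i=2: 9>=7, unchanged → [7, 7, 9, 1, 8, 5]
i=3: 1<9, arr[3] = 9+1 = 10 → [7, 7, 9, 10, 8, 5]
i=4: 8<10, arr[4] = 10+1 = 11 → [7, 7, 9, 10, 11, 5]
i=5: 5<11, arr[5] = 11+1 = 12 → [7, 7, 9, 10, 11, 12]
sum = 56

56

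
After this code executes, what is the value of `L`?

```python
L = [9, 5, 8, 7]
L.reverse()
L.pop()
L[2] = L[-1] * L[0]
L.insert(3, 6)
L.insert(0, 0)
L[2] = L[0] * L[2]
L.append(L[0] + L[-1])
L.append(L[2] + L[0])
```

[0, 7, 0, 35, 6, 6, 0]

reverse → [7, 8, 5, 9]
pop() removes 9 → [7, 8, 5]
L[2] = L[-1]*L[0] = 5*7 = 35 → [7, 8, 35]
insert 6 at 3 → [7, 8, 35, 6]
insert 0 at 0 → [0, 7, 8, 35, 6]
L[2] = L[0]*L[2] = 0*8 = 0 → [0, 7, 0, 35, 6]
append L[0]+L[-1] = 0+6 = 6 → [0, 7, 0, 35, 6, 6]
append L[2]+L[0] = 0+0 = 0 → [0, 7, 0, 35, 6, 6, 0]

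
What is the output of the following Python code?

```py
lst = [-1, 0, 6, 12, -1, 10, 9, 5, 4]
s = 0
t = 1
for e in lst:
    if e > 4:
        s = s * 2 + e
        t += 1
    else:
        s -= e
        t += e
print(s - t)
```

e=-1: not >4, s = 0-(-1) = 1; t=0
e=0: not >4, s = 1-0 = 1; t=0
e=6: >4, s = 1*2+6 = 8; t=1
e=12: >4, s = 8*2+12 = 28; t=2
e=-1: not >4, s = 28-(-1) = 29; t=1
e=10: >4, s = 29*2+10 = 68; t=2
e=9: >4, s = 68*2+9 = 145; t=3
e=5: >4, s = 145*2+5 = 295; t=4
e=4: not >4, s = 295-4 = 291; t=8
s-t = 291-8 = 283

283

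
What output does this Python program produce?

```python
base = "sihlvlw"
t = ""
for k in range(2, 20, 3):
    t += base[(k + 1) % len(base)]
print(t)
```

lwhliv

k=2: add base[3]='l' → 'l'
k=5: add base[6]='w' → 'lw'
k=8: add base[2]='h' → 'lwh'
k=11: add base[5]='l' → 'lwhl'
k=14: add base[1]='i' → 'lwhli'
k=17: add base[4]='v' → 'lwhliv'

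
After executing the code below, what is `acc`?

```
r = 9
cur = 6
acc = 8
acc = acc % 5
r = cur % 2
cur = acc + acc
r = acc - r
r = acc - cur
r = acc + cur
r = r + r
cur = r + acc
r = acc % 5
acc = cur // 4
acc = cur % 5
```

1

acc = 8%5 = 3
r = 6%2 = 0
cur = 3+3 = 6
r = 3-0 = 3
r = 3-6 = -3
r = 3+6 = 9
r = 9+9 = 18
cur = 18+3 = 21
r = 3%5 = 3
acc = 21//4 = 5
acc = 21%5 = 1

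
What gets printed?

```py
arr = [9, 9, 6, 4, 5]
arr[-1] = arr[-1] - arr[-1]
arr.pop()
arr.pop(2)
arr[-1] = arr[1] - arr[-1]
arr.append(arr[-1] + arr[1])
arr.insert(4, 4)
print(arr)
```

arr[-1] = arr[-1]-arr[-1] = 5-5 = 0 → [9, 9, 6, 4, 0]
pop() removes 0 → [9, 9, 6, 4]
pop(2) removes 6 → [9, 9, 4]
arr[-1] = arr[1]-arr[-1] = 9-4 = 5 → [9, 9, 5]
append arr[-1]+arr[1] = 5+9 = 14 → [9, 9, 5, 14]
insert 4 at 4 → [9, 9, 5, 14, 4]

[9, 9, 5, 14, 4]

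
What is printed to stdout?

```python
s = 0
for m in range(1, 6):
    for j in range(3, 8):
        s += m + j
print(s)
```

m=1,j=3: s = 0+4 = 4
m=1,j=4: s = 4+5 = 9
m=1,j=5: s = 9+6 = 15
m=1,j=6: s = 15+7 = 22
m=1,j=7: s = 22+8 = 30
m=2,j=3: s = 30+5 = 35
m=2,j=4: s = 35+6 = 41
m=2,j=5: s = 41+7 = 48
m=2,j=6: s = 48+8 = 56
m=2,j=7: s = 56+9 = 65
m=3,j=3: s = 65+6 = 71
m=3,j=4: s = 71+7 = 78
m=3,j=5: s = 78+8 = 86
m=3,j=6: s = 86+9 = 95
m=3,j=7: s = 95+10 = 105
m=4,j=3: s = 105+7 = 112
m=4,j=4: s = 112+8 = 120
m=4,j=5: s = 120+9 = 129
m=4,j=6: s = 129+10 = 139
m=4,j=7: s = 139+11 = 150
m=5,j=3: s = 150+8 = 158
m=5,j=4: s = 158+9 = 167
m=5,j=5: s = 167+10 = 177
m=5,j=6: s = 177+11 = 188
m=5,j=7: s = 188+12 = 200

200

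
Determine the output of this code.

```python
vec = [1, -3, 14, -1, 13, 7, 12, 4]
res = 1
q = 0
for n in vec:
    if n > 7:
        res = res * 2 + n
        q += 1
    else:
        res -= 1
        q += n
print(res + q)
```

90

n=1: not >7, res = 1-1 = 0; q=1
n=-3: not >7, res = 0-1 = -1; q=-2
n=14: >7, res = (-1)*2+14 = 12; q=-1
n=-1: not >7, res = 12-1 = 11; q=-2
n=13: >7, res = 11*2+13 = 35; q=-1
n=7: not >7, res = 35-1 = 34; q=6
n=12: >7, res = 34*2+12 = 80; q=7
n=4: not >7, res = 80-1 = 79; q=11
res+q = 79+11 = 90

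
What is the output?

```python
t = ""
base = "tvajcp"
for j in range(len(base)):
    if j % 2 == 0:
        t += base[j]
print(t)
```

j=0: add 't' → 't'
j=1: skip
j=2: add 'a' → 'ta'
j=3: skip
j=4: add 'c' → 'tac'
j=5: skip

tac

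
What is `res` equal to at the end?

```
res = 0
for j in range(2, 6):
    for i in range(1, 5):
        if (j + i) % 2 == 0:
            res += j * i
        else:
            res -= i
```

j=2,i=1: odd sum, res = 0-1 = -1
j=2,i=2: even sum, res = (-1)+4 = 3
j=2,i=3: odd sum, res = 3-3 = 0
j=2,i=4: even sum, res = 0+8 = 8
j=3,i=1: even sum, res = 8+3 = 11
j=3,i=2: odd sum, res = 11-2 = 9
j=3,i=3: even sum, res = 9+9 = 18
j=3,i=4: odd sum, res = 18-4 = 14
j=4,i=1: odd sum, res = 14-1 = 13
j=4,i=2: even sum, res = 13+8 = 21
j=4,i=3: odd sum, res = 21-3 = 18
j=4,i=4: even sum, res = 18+16 = 34
j=5,i=1: even sum, res = 34+5 = 39
j=5,i=2: odd sum, res = 39-2 = 37
j=5,i=3: even sum, res = 37+15 = 52
j=5,i=4: odd sum, res = 52-4 = 48

48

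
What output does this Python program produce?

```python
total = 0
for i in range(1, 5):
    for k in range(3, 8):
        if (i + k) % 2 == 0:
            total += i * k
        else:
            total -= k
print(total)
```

70

i=1,k=3: even sum, total = 0+3 = 3
i=1,k=4: odd sum, total = 3-4 = -1
i=1,k=5: even sum, total = (-1)+5 = 4
i=1,k=6: odd sum, total = 4-6 = -2
i=1,k=7: even sum, total = (-2)+7 = 5
i=2,k=3: odd sum, total = 5-3 = 2
i=2,k=4: even sum, total = 2+8 = 10
i=2,k=5: odd sum, total = 10-5 = 5
i=2,k=6: even sum, total = 5+12 = 17
i=2,k=7: odd sum, total = 17-7 = 10
i=3,k=3: even sum, total = 10+9 = 19
i=3,k=4: odd sum, total = 19-4 = 15
i=3,k=5: even sum, total = 15+15 = 30
i=3,k=6: odd sum, total = 30-6 = 24
i=3,k=7: even sum, total = 24+21 = 45
i=4,k=3: odd sum, total = 45-3 = 42
i=4,k=4: even sum, total = 42+16 = 58
i=4,k=5: odd sum, total = 58-5 = 53
i=4,k=6: even sum, total = 53+24 = 77
i=4,k=7: odd sum, total = 77-7 = 70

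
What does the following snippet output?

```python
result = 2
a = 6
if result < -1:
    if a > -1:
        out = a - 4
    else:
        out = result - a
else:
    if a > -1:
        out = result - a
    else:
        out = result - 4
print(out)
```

result=2, a=6
result < -1 is False; a > -1 is True
→ out = result - a = -4

-4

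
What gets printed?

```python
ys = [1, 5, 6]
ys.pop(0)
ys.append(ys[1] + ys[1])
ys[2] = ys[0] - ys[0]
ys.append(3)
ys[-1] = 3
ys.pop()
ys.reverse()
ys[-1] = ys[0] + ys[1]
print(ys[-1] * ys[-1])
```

36

pop(0) removes 1 → [5, 6]
append ys[1]+ys[1] = 6+6 = 12 → [5, 6, 12]
ys[2] = ys[0]-ys[0] = 5-5 = 0 → [5, 6, 0]
append 3 → [5, 6, 0, 3]
ys[-1] = 3 → [5, 6, 0, 3]
pop() removes 3 → [5, 6, 0]
reverse → [0, 6, 5]
ys[-1] = ys[0]+ys[1] = 0+6 = 6 → [0, 6, 6]
ys[-1]*ys[-1] = 6*6 = 36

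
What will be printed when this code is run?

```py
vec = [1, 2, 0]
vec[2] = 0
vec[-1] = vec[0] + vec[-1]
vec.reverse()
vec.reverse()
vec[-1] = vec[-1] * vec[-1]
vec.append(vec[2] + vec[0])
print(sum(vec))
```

6

vec[2] = 0 → [1, 2, 0]
vec[-1] = vec[0]+vec[-1] = 1+0 = 1 → [1, 2, 1]
reverse → [1, 2, 1]
reverse → [1, 2, 1]
vec[-1] = vec[-1]*vec[-1] = 1*1 = 1 → [1, 2, 1]
append vec[2]+vec[0] = 1+1 = 2 → [1, 2, 1, 2]
sum = 6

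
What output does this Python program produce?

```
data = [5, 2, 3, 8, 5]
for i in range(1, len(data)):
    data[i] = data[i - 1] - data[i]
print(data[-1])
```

i=1: data[1] = 5-2 = 3 → [5, 3, 3, 8, 5]
i=2: data[2] = 3-3 = 0 → [5, 3, 0, 8, 5]
i=3: data[3] = 0-8 = -8 → [5, 3, 0, -8, 5]
i=4: data[4] = (-8)-5 = -13 → [5, 3, 0, -8, -13]

-13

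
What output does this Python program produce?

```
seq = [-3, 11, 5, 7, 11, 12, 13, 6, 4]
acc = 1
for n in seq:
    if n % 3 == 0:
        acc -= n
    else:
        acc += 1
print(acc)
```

-8

n=-3: %3==0, acc = 1-(-3) = 4
n=11: not %3==0, acc = 4+1 = 5
n=5: not %3==0, acc = 5+1 = 6
n=7: not %3==0, acc = 6+1 = 7
n=11: not %3==0, acc = 7+1 = 8
n=12: %3==0, acc = 8-12 = -4
n=13: not %3==0, acc = (-4)+1 = -3
n=6: %3==0, acc = (-3)-6 = -9
n=4: not %3==0, acc = (-9)+1 = -8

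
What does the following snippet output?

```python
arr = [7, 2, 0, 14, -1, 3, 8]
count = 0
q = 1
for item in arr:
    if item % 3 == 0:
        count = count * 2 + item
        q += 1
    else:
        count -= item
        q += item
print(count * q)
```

-2211

item=7: not %3==0, count = 0-7 = -7; q=8
item=2: not %3==0, count = (-7)-2 = -9; q=10
item=0: %3==0, count = (-9)*2+0 = -18; q=11
item=14: not %3==0, count = (-18)-14 = -32; q=25
item=-1: not %3==0, count = (-32)-(-1) = -31; q=24
item=3: %3==0, count = (-31)*2+3 = -59; q=25
item=8: not %3==0, count = (-59)-8 = -67; q=33
count*q = (-67)*33 = -2211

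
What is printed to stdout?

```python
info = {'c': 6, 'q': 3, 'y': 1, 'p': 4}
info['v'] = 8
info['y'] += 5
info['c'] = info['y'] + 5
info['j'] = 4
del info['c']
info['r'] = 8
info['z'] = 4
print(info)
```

{'q': 3, 'y': 6, 'p': 4, 'v': 8, 'j': 4, 'r': 8, 'z': 4}

info['v'] = 8 → {'c': 6, 'q': 3, 'y': 1, 'p': 4, 'v': 8}
info['y'] = 1+5 = 6 → {'c': 6, 'q': 3, 'y': 6, 'p': 4, 'v': 8}
info['c'] = info['y']+5 = 11 → {'c': 11, 'q': 3, 'y': 6, 'p': 4, 'v': 8}
info['j'] = 4 → {'c': 11, 'q': 3, 'y': 6, 'p': 4, 'v': 8, 'j': 4}
del 'c' → {'q': 3, 'y': 6, 'p': 4, 'v': 8, 'j': 4}
info['r'] = 8 → {'q': 3, 'y': 6, 'p': 4, 'v': 8, 'j': 4, 'r': 8}
info['z'] = 4 → {'q': 3, 'y': 6, 'p': 4, 'v': 8, 'j': 4, 'r': 8, 'z': 4}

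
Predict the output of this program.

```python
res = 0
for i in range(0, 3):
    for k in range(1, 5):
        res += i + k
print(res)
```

i=0,k=1: res = 0+1 = 1
i=0,k=2: res = 1+2 = 3
i=0,k=3: res = 3+3 = 6
i=0,k=4: res = 6+4 = 10
i=1,k=1: res = 10+2 = 12
i=1,k=2: res = 12+3 = 15
i=1,k=3: res = 15+4 = 19
i=1,k=4: res = 19+5 = 24
i=2,k=1: res = 24+3 = 27
i=2,k=2: res = 27+4 = 31
i=2,k=3: res = 31+5 = 36
i=2,k=4: res = 36+6 = 42

42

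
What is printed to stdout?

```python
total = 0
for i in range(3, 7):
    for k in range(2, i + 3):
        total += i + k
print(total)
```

200

i=3,k=2: total = 0+5 = 5
i=3,k=3: total = 5+6 = 11
i=3,k=4: total = 11+7 = 18
i=3,k=5: total = 18+8 = 26
i=4,k=2: total = 26+6 = 32
i=4,k=3: total = 32+7 = 39
i=4,k=4: total = 39+8 = 47
i=4,k=5: total = 47+9 = 56
i=4,k=6: total = 56+10 = 66
i=5,k=2: total = 66+7 = 73
i=5,k=3: total = 73+8 = 81
i=5,k=4: total = 81+9 = 90
i=5,k=5: total = 90+10 = 100
i=5,k=6: total = 100+11 = 111
i=5,k=7: total = 111+12 = 123
i=6,k=2: total = 123+8 = 131
i=6,k=3: total = 131+9 = 140
i=6,k=4: total = 140+10 = 150
i=6,k=5: total = 150+11 = 161
i=6,k=6: total = 161+12 = 173
i=6,k=7: total = 173+13 = 186
i=6,k=8: total = 186+14 = 200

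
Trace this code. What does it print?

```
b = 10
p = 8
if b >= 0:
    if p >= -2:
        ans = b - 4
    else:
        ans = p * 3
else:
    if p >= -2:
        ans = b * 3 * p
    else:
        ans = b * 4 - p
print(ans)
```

6

b=10, p=8
b >= 0 is True; p >= -2 is True
→ ans = b - 4 = 6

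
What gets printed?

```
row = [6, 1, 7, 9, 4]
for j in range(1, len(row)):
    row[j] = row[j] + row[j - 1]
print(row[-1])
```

j=1: row[1] = 1+6 = 7 → [6, 7, 7, 9, 4]
j=2: row[2] = 7+7 = 14 → [6, 7, 14, 9, 4]
j=3: row[3] = 9+14 = 23 → [6, 7, 14, 23, 4]
j=4: row[4] = 4+23 = 27 → [6, 7, 14, 23, 27]

27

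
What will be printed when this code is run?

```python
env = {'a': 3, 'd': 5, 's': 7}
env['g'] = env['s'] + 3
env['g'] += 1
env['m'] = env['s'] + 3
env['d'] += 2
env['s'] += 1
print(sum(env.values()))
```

env['g'] = env['s']+3 = 10 → {'a': 3, 'd': 5, 's': 7, 'g': 10}
env['g'] = 10+1 = 11 → {'a': 3, 'd': 5, 's': 7, 'g': 11}
env['m'] = env['s']+3 = 10 → {'a': 3, 'd': 5, 's': 7, 'g': 11, 'm': 10}
env['d'] = 5+2 = 7 → {'a': 3, 'd': 7, 's': 7, 'g': 11, 'm': 10}
env['s'] = 7+1 = 8 → {'a': 3, 'd': 7, 's': 8, 'g': 11, 'm': 10}
sum of values = 39

39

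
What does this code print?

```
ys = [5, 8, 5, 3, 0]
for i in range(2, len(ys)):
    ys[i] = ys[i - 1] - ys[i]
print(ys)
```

[5, 8, 3, 0, 0]

i=2: ys[2] = 8-5 = 3 → [5, 8, 3, 3, 0]
i=3: ys[3] = 3-3 = 0 → [5, 8, 3, 0, 0]
i=4: ys[4] = 0-0 = 0 → [5, 8, 3, 0, 0]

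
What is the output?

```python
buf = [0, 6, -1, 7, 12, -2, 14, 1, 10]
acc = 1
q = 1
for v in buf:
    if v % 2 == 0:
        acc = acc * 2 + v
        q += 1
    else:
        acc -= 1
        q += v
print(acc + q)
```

v=0: even, acc = 1*2+0 = 2; q=2
v=6: even, acc = 2*2+6 = 10; q=3
v=-1: not even, acc = 10-1 = 9; q=2
v=7: not even, acc = 9-1 = 8; q=9
v=12: even, acc = 8*2+12 = 28; q=10
v=-2: even, acc = 28*2+(-2) = 54; q=11
v=14: even, acc = 54*2+14 = 122; q=12
v=1: not even, acc = 122-1 = 121; q=13
v=10: even, acc = 121*2+10 = 252; q=14
acc+q = 252+14 = 266

266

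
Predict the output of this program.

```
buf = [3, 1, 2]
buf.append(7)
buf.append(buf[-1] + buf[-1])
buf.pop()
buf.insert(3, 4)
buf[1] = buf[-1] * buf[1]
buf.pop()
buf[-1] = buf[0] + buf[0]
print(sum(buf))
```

18

append 7 → [3, 1, 2, 7]
append buf[-1]+buf[-1] = 7+7 = 14 → [3, 1, 2, 7, 14]
pop() removes 14 → [3, 1, 2, 7]
insert 4 at 3 → [3, 1, 2, 4, 7]
buf[1] = buf[-1]*buf[1] = 7*1 = 7 → [3, 7, 2, 4, 7]
pop() removes 7 → [3, 7, 2, 4]
buf[-1] = buf[0]+buf[0] = 3+3 = 6 → [3, 7, 2, 6]
sum = 18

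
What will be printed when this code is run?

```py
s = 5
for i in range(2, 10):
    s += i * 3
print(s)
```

i=2: s = 5+2*3 = 11
i=3: s = 11+3*3 = 20
i=4: s = 20+4*3 = 32
i=5: s = 32+5*3 = 47
i=6: s = 47+6*3 = 65
i=7: s = 65+7*3 = 86
i=8: s = 86+8*3 = 110
i=9: s = 110+9*3 = 137

137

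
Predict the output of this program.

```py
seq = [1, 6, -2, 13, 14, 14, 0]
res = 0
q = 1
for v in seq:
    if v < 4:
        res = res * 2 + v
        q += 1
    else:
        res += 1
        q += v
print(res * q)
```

510

v=1: <4, res = 0*2+1 = 1; q=2
v=6: not <4, res = 1+1 = 2; q=8
v=-2: <4, res = 2*2+(-2) = 2; q=9
v=13: not <4, res = 2+1 = 3; q=22
v=14: not <4, res = 3+1 = 4; q=36
v=14: not <4, res = 4+1 = 5; q=50
v=0: <4, res = 5*2+0 = 10; q=51
res*q = 10*51 = 510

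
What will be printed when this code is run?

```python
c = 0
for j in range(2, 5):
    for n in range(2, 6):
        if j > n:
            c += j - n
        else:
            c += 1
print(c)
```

j=2,n=2: not 2>2, c = 0+1 = 1
j=2,n=3: not 2>3, c = 1+1 = 2
j=2,n=4: not 2>4, c = 2+1 = 3
j=2,n=5: not 2>5, c = 3+1 = 4
j=3,n=2: 3>2, c = 4+1 = 5
j=3,n=3: not 3>3, c = 5+1 = 6
j=3,n=4: not 3>4, c = 6+1 = 7
j=3,n=5: not 3>5, c = 7+1 = 8
j=4,n=2: 4>2, c = 8+2 = 10
j=4,n=3: 4>3, c = 10+1 = 11
j=4,n=4: not 4>4, c = 11+1 = 12
j=4,n=5: not 4>5, c = 12+1 = 13

13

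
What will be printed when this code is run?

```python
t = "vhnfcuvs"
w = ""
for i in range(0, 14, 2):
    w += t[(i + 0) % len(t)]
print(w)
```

vncvvnc

i=0: add t[0]='v' → 'v'
i=2: add t[2]='n' → 'vn'
i=4: add t[4]='c' → 'vnc'
i=6: add t[6]='v' → 'vncv'
i=8: add t[0]='v' → 'vncvv'
i=10: add t[2]='n' → 'vncvvn'
i=12: add t[4]='c' → 'vncvvnc'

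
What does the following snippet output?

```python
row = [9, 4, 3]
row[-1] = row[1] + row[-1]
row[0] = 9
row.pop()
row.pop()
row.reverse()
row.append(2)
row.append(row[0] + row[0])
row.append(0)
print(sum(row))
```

29

row[-1] = row[1]+row[-1] = 4+3 = 7 → [9, 4, 7]
row[0] = 9 → [9, 4, 7]
pop() removes 7 → [9, 4]
pop() removes 4 → [9]
reverse → [9]
append 2 → [9, 2]
append row[0]+row[0] = 9+9 = 18 → [9, 2, 18]
append 0 → [9, 2, 18, 0]
sum = 29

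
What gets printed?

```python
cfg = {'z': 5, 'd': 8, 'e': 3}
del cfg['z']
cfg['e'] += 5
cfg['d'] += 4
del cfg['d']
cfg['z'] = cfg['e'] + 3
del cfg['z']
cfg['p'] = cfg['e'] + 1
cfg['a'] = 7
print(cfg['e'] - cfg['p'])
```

-1

del 'z' → {'d': 8, 'e': 3}
cfg['e'] = 3+5 = 8 → {'d': 8, 'e': 8}
cfg['d'] = 8+4 = 12 → {'d': 12, 'e': 8}
del 'd' → {'e': 8}
cfg['z'] = cfg['e']+3 = 11 → {'e': 8, 'z': 11}
del 'z' → {'e': 8}
cfg['p'] = cfg['e']+1 = 9 → {'e': 8, 'p': 9}
cfg['a'] = 7 → {'e': 8, 'p': 9, 'a': 7}
cfg['e']-cfg['p'] = 8-9 = -1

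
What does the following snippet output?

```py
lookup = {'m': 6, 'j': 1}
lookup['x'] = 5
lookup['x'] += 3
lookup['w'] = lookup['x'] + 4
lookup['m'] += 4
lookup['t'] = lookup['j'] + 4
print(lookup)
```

{'m': 10, 'j': 1, 'x': 8, 'w': 12, 't': 5}

lookup['x'] = 5 → {'m': 6, 'j': 1, 'x': 5}
lookup['x'] = 5+3 = 8 → {'m': 6, 'j': 1, 'x': 8}
lookup['w'] = lookup['x']+4 = 12 → {'m': 6, 'j': 1, 'x': 8, 'w': 12}
lookup['m'] = 6+4 = 10 → {'m': 10, 'j': 1, 'x': 8, 'w': 12}
lookup['t'] = lookup['j']+4 = 5 → {'m': 10, 'j': 1, 'x': 8, 'w': 12, 't': 5}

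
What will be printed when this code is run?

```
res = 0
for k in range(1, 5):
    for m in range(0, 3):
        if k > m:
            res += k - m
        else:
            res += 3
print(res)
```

28

k=1,m=0: 1>0, res = 0+1 = 1
k=1,m=1: not 1>1, res = 1+3 = 4
k=1,m=2: not 1>2, res = 4+3 = 7
k=2,m=0: 2>0, res = 7+2 = 9
k=2,m=1: 2>1, res = 9+1 = 10
k=2,m=2: not 2>2, res = 10+3 = 13
k=3,m=0: 3>0, res = 13+3 = 16
k=3,m=1: 3>1, res = 16+2 = 18
k=3,m=2: 3>2, res = 18+1 = 19
k=4,m=0: 4>0, res = 19+4 = 23
k=4,m=1: 4>1, res = 23+3 = 26
k=4,m=2: 4>2, res = 26+2 = 28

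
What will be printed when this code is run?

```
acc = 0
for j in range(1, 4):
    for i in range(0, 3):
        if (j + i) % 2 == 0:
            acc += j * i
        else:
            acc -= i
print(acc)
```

j=1,i=0: odd sum, acc = 0-0 = 0
j=1,i=1: even sum, acc = 0+1 = 1
j=1,i=2: odd sum, acc = 1-2 = -1
j=2,i=0: even sum, acc = (-1)+0 = -1
j=2,i=1: odd sum, acc = (-1)-1 = -2
j=2,i=2: even sum, acc = (-2)+4 = 2
j=3,i=0: odd sum, acc = 2-0 = 2
j=3,i=1: even sum, acc = 2+3 = 5
j=3,i=2: odd sum, acc = 5-2 = 3

3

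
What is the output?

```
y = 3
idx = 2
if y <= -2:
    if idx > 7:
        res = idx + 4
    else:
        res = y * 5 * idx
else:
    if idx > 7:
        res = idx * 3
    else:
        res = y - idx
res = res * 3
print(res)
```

3

y=3, idx=2
y <= -2 is False; idx > 7 is False
→ res = y - idx = 1
res = 1*3 = 3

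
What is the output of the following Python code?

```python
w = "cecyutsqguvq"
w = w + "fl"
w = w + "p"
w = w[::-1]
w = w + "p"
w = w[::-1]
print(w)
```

+ 'fl' → 'cecyutsqguvqfl'
+ 'p' → 'cecyutsqguvqflp'
reverse → 'plfqvugqstuycec'
+ 'p' → 'plfqvugqstuycecp'
reverse → 'pcecyutsqguvqflp'

pcecyutsqguvqflp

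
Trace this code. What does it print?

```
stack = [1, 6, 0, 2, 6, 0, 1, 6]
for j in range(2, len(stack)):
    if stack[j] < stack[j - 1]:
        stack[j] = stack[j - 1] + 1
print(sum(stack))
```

j=2: 0<6, stack[2] = 6+1 = 7 → [1, 6, 7, 2, 6, 0, 1, 6]
j=3: 2<7, stack[3] = 7+1 = 8 → [1, 6, 7, 8, 6, 0, 1, 6]
j=4: 6<8, stack[4] = 8+1 = 9 → [1, 6, 7, 8, 9, 0, 1, 6]
j=5: 0<9, stack[5] = 9+1 = 10 → [1, 6, 7, 8, 9, 10, 1, 6]
j=6: 1<10, stack[6] = 10+1 = 11 → [1, 6, 7, 8, 9, 10, 11, 6]
j=7: 6<11, stack[7] = 11+1 = 12 → [1, 6, 7, 8, 9, 10, 11, 12]
sum = 64

64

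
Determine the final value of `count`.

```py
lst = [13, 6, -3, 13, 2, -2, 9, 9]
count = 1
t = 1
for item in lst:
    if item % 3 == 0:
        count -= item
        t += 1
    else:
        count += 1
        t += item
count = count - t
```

item=13: not %3==0, count = 1+1 = 2; t=14
item=6: %3==0, count = 2-6 = -4; t=15
item=-3: %3==0, count = (-4)-(-3) = -1; t=16
item=13: not %3==0, count = (-1)+1 = 0; t=29
item=2: not %3==0, count = 0+1 = 1; t=31
item=-2: not %3==0, count = 1+1 = 2; t=29
item=9: %3==0, count = 2-9 = -7; t=30
item=9: %3==0, count = (-7)-9 = -16; t=31
count-t = (-16)-31 = -47

-47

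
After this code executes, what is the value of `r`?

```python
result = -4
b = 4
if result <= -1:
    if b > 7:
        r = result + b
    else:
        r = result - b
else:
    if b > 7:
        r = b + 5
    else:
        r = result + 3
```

-8

result=-4, b=4
result <= -1 is True; b > 7 is False
→ r = result - b = -8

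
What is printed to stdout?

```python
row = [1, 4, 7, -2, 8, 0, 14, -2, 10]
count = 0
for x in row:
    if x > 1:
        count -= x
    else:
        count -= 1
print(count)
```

x=1: not >1, count = 0-1 = -1
x=4: >1, count = (-1)-4 = -5
x=7: >1, count = (-5)-7 = -12
x=-2: not >1, count = (-12)-1 = -13
x=8: >1, count = (-13)-8 = -21
x=0: not >1, count = (-21)-1 = -22
x=14: >1, count = (-22)-14 = -36
x=-2: not >1, count = (-36)-1 = -37
x=10: >1, count = (-37)-10 = -47

-47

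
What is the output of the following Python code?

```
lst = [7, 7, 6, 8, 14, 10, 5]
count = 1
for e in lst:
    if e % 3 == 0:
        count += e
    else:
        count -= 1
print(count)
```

1

e=7: not %3==0, count = 1-1 = 0
e=7: not %3==0, count = 0-1 = -1
e=6: %3==0, count = (-1)+6 = 5
e=8: not %3==0, count = 5-1 = 4
e=14: not %3==0, count = 4-1 = 3
e=10: not %3==0, count = 3-1 = 2
e=5: not %3==0, count = 2-1 = 1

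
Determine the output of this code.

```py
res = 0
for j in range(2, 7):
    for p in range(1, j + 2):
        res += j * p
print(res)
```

j=2,p=1: res = 0+2 = 2
j=2,p=2: res = 2+4 = 6
j=2,p=3: res = 6+6 = 12
j=3,p=1: res = 12+3 = 15
j=3,p=2: res = 15+6 = 21
j=3,p=3: res = 21+9 = 30
j=3,p=4: res = 30+12 = 42
j=4,p=1: res = 42+4 = 46
j=4,p=2: res = 46+8 = 54
j=4,p=3: res = 54+12 = 66
j=4,p=4: res = 66+16 = 82
j=4,p=5: res = 82+20 = 102
j=5,p=1: res = 102+5 = 107
j=5,p=2: res = 107+10 = 117
j=5,p=3: res = 117+15 = 132
j=5,p=4: res = 132+20 = 152
j=5,p=5: res = 152+25 = 177
j=5,p=6: res = 177+30 = 207
j=6,p=1: res = 207+6 = 213
j=6,p=2: res = 213+12 = 225
j=6,p=3: res = 225+18 = 243
j=6,p=4: res = 243+24 = 267
j=6,p=5: res = 267+30 = 297
j=6,p=6: res = 297+36 = 333
j=6,p=7: res = 333+42 = 375

375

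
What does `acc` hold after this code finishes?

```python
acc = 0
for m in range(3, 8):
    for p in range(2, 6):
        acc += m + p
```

170

m=3,p=2: acc = 0+5 = 5
m=3,p=3: acc = 5+6 = 11
m=3,p=4: acc = 11+7 = 18
m=3,p=5: acc = 18+8 = 26
m=4,p=2: acc = 26+6 = 32
m=4,p=3: acc = 32+7 = 39
m=4,p=4: acc = 39+8 = 47
m=4,p=5: acc = 47+9 = 56
m=5,p=2: acc = 56+7 = 63
m=5,p=3: acc = 63+8 = 71
m=5,p=4: acc = 71+9 = 80
m=5,p=5: acc = 80+10 = 90
m=6,p=2: acc = 90+8 = 98
m=6,p=3: acc = 98+9 = 107
m=6,p=4: acc = 107+10 = 117
m=6,p=5: acc = 117+11 = 128
m=7,p=2: acc = 128+9 = 137
m=7,p=3: acc = 137+10 = 147
m=7,p=4: acc = 147+11 = 158
m=7,p=5: acc = 158+12 = 170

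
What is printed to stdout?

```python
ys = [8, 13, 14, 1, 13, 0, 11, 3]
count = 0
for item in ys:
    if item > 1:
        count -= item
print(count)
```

item=8: >1, count = 0-8 = -8
item=13: >1, count = (-8)-13 = -21
item=14: >1, count = (-21)-14 = -35
item=1: not >1
item=13: >1, count = (-35)-13 = -48
item=0: not >1
item=11: >1, count = (-48)-11 = -59
item=3: >1, count = (-59)-3 = -62

-62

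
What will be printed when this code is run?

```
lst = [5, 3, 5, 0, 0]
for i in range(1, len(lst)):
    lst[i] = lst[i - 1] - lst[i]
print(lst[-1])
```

-3

i=1: lst[1] = 5-3 = 2 → [5, 2, 5, 0, 0]
i=2: lst[2] = 2-5 = -3 → [5, 2, -3, 0, 0]
i=3: lst[3] = (-3)-0 = -3 → [5, 2, -3, -3, 0]
i=4: lst[4] = (-3)-0 = -3 → [5, 2, -3, -3, -3]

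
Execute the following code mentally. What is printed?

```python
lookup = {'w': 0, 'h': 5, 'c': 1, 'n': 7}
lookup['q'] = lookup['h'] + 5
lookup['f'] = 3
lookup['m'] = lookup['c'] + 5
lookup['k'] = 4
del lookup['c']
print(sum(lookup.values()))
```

35

lookup['q'] = lookup['h']+5 = 10 → {'w': 0, 'h': 5, 'c': 1, 'n': 7, 'q': 10}
lookup['f'] = 3 → {'w': 0, 'h': 5, 'c': 1, 'n': 7, 'q': 10, 'f': 3}
lookup['m'] = lookup['c']+5 = 6 → {'w': 0, 'h': 5, 'c': 1, 'n': 7, 'q': 10, 'f': 3, 'm': 6}
lookup['k'] = 4 → {'w': 0, 'h': 5, 'c': 1, 'n': 7, 'q': 10, 'f': 3, 'm': 6, 'k': 4}
del 'c' → {'w': 0, 'h': 5, 'n': 7, 'q': 10, 'f': 3, 'm': 6, 'k': 4}
sum of values = 35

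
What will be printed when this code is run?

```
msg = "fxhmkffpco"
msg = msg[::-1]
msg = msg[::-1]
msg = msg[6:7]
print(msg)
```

reverse → 'ocpffkmhxf'
reverse → 'fxhmkffpco'
slice [6:7] → 'f'

f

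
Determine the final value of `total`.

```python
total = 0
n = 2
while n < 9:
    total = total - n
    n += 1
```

-35

n=2: total = 0-2 = -2
n=3: total = (-2)-3 = -5
n=4: total = (-5)-4 = -9
n=5: total = (-9)-5 = -14
n=6: total = (-14)-6 = -20
n=7: total = (-20)-7 = -27
n=8: total = (-27)-8 = -35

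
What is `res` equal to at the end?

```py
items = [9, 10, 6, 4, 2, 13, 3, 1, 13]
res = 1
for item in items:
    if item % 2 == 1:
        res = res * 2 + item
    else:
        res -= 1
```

243

item=9: odd, res = 1*2+9 = 11
item=10: not odd, res = 11-1 = 10
item=6: not odd, res = 10-1 = 9
item=4: not odd, res = 9-1 = 8
item=2: not odd, res = 8-1 = 7
item=13: odd, res = 7*2+13 = 27
item=3: odd, res = 27*2+3 = 57
item=1: odd, res = 57*2+1 = 115
item=13: odd, res = 115*2+13 = 243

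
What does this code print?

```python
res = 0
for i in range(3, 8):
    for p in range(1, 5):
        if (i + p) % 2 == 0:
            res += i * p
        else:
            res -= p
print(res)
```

i=3,p=1: even sum, res = 0+3 = 3
i=3,p=2: odd sum, res = 3-2 = 1
i=3,p=3: even sum, res = 1+9 = 10
i=3,p=4: odd sum, res = 10-4 = 6
i=4,p=1: odd sum, res = 6-1 = 5
i=4,p=2: even sum, res = 5+8 = 13
i=4,p=3: odd sum, res = 13-3 = 10
i=4,p=4: even sum, res = 10+16 = 26
i=5,p=1: even sum, res = 26+5 = 31
i=5,p=2: odd sum, res = 31-2 = 29
i=5,p=3: even sum, res = 29+15 = 44
i=5,p=4: odd sum, res = 44-4 = 40
i=6,p=1: odd sum, res = 40-1 = 39
i=6,p=2: even sum, res = 39+12 = 51
i=6,p=3: odd sum, res = 51-3 = 48
i=6,p=4: even sum, res = 48+24 = 72
i=7,p=1: even sum, res = 72+7 = 79
i=7,p=2: odd sum, res = 79-2 = 77
i=7,p=3: even sum, res = 77+21 = 98
i=7,p=4: odd sum, res = 98-4 = 94

94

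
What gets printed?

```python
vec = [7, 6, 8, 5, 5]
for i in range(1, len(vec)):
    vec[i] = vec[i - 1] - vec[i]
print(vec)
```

[7, 1, -7, -12, -17]

i=1: vec[1] = 7-6 = 1 → [7, 1, 8, 5, 5]
i=2: vec[2] = 1-8 = -7 → [7, 1, -7, 5, 5]
i=3: vec[3] = (-7)-5 = -12 → [7, 1, -7, -12, 5]
i=4: vec[4] = (-12)-5 = -17 → [7, 1, -7, -12, -17]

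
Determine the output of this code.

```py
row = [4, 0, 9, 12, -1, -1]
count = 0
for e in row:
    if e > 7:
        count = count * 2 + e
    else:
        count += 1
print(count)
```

e=4: not >7, count = 0+1 = 1
e=0: not >7, count = 1+1 = 2
e=9: >7, count = 2*2+9 = 13
e=12: >7, count = 13*2+12 = 38
e=-1: not >7, count = 38+1 = 39
e=-1: not >7, count = 39+1 = 40

40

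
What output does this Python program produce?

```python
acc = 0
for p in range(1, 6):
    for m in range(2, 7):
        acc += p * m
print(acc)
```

p=1,m=2: acc = 0+2 = 2
p=1,m=3: acc = 2+3 = 5
p=1,m=4: acc = 5+4 = 9
p=1,m=5: acc = 9+5 = 14
p=1,m=6: acc = 14+6 = 20
p=2,m=2: acc = 20+4 = 24
p=2,m=3: acc = 24+6 = 30
p=2,m=4: acc = 30+8 = 38
p=2,m=5: acc = 38+10 = 48
p=2,m=6: acc = 48+12 = 60
p=3,m=2: acc = 60+6 = 66
p=3,m=3: acc = 66+9 = 75
p=3,m=4: acc = 75+12 = 87
p=3,m=5: acc = 87+15 = 102
p=3,m=6: acc = 102+18 = 120
p=4,m=2: acc = 120+8 = 128
p=4,m=3: acc = 128+12 = 140
p=4,m=4: acc = 140+16 = 156
p=4,m=5: acc = 156+20 = 176
p=4,m=6: acc = 176+24 = 200
p=5,m=2: acc = 200+10 = 210
p=5,m=3: acc = 210+15 = 225
p=5,m=4: acc = 225+20 = 245
p=5,m=5: acc = 245+25 = 270
p=5,m=6: acc = 270+30 = 300

300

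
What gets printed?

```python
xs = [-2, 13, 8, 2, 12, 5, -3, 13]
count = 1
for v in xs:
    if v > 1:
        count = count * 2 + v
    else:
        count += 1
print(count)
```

v=-2: not >1, count = 1+1 = 2
v=13: >1, count = 2*2+13 = 17
v=8: >1, count = 17*2+8 = 42
v=2: >1, count = 42*2+2 = 86
v=12: >1, count = 86*2+12 = 184
v=5: >1, count = 184*2+5 = 373
v=-3: not >1, count = 373+1 = 374
v=13: >1, count = 374*2+13 = 761

761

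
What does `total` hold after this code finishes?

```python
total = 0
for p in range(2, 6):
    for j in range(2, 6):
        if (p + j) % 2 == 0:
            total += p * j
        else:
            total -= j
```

p=2,j=2: even sum, total = 0+4 = 4
p=2,j=3: odd sum, total = 4-3 = 1
p=2,j=4: even sum, total = 1+8 = 9
p=2,j=5: odd sum, total = 9-5 = 4
p=3,j=2: odd sum, total = 4-2 = 2
p=3,j=3: even sum, total = 2+9 = 11
p=3,j=4: odd sum, total = 11-4 = 7
p=3,j=5: even sum, total = 7+15 = 22
p=4,j=2: even sum, total = 22+8 = 30
p=4,j=3: odd sum, total = 30-3 = 27
p=4,j=4: even sum, total = 27+16 = 43
p=4,j=5: odd sum, total = 43-5 = 38
p=5,j=2: odd sum, total = 38-2 = 36
p=5,j=3: even sum, total = 36+15 = 51
p=5,j=4: odd sum, total = 51-4 = 47
p=5,j=5: even sum, total = 47+25 = 72

72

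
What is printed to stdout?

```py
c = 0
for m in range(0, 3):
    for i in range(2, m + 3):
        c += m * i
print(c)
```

m=0,i=2: c = 0+0 = 0
m=1,i=2: c = 0+2 = 2
m=1,i=3: c = 2+3 = 5
m=2,i=2: c = 5+4 = 9
m=2,i=3: c = 9+6 = 15
m=2,i=4: c = 15+8 = 23

23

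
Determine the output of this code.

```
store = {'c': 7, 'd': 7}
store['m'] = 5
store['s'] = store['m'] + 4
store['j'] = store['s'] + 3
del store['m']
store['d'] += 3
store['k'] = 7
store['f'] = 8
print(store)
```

store['m'] = 5 → {'c': 7, 'd': 7, 'm': 5}
store['s'] = store['m']+4 = 9 → {'c': 7, 'd': 7, 'm': 5, 's': 9}
store['j'] = store['s']+3 = 12 → {'c': 7, 'd': 7, 'm': 5, 's': 9, 'j': 12}
del 'm' → {'c': 7, 'd': 7, 's': 9, 'j': 12}
store['d'] = 7+3 = 10 → {'c': 7, 'd': 10, 's': 9, 'j': 12}
store['k'] = 7 → {'c': 7, 'd': 10, 's': 9, 'j': 12, 'k': 7}
store['f'] = 8 → {'c': 7, 'd': 10, 's': 9, 'j': 12, 'k': 7, 'f': 8}

{'c': 7, 'd': 10, 's': 9, 'j': 12, 'k': 7, 'f': 8}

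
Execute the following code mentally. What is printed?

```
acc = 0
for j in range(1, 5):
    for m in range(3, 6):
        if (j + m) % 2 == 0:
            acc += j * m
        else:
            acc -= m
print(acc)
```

32

j=1,m=3: even sum, acc = 0+3 = 3
j=1,m=4: odd sum, acc = 3-4 = -1
j=1,m=5: even sum, acc = (-1)+5 = 4
j=2,m=3: odd sum, acc = 4-3 = 1
j=2,m=4: even sum, acc = 1+8 = 9
j=2,m=5: odd sum, acc = 9-5 = 4
j=3,m=3: even sum, acc = 4+9 = 13
j=3,m=4: odd sum, acc = 13-4 = 9
j=3,m=5: even sum, acc = 9+15 = 24
j=4,m=3: odd sum, acc = 24-3 = 21
j=4,m=4: even sum, acc = 21+16 = 37
j=4,m=5: odd sum, acc = 37-5 = 32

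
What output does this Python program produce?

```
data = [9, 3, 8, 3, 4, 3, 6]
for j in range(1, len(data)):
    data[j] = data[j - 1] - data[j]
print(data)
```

[9, 6, -2, -5, -9, -12, -18]

j=1: data[1] = 9-3 = 6 → [9, 6, 8, 3, 4, 3, 6]
j=2: data[2] = 6-8 = -2 → [9, 6, -2, 3, 4, 3, 6]
j=3: data[3] = (-2)-3 = -5 → [9, 6, -2, -5, 4, 3, 6]
j=4: data[4] = (-5)-4 = -9 → [9, 6, -2, -5, -9, 3, 6]
j=5: data[5] = (-9)-3 = -12 → [9, 6, -2, -5, -9, -12, 6]
j=6: data[6] = (-12)-6 = -18 → [9, 6, -2, -5, -9, -12, -18]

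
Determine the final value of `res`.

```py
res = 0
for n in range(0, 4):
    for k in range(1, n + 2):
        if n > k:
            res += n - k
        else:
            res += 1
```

11

n=0,k=1: not 0>1, res = 0+1 = 1
n=1,k=1: not 1>1, res = 1+1 = 2
n=1,k=2: not 1>2, res = 2+1 = 3
n=2,k=1: 2>1, res = 3+1 = 4
n=2,k=2: not 2>2, res = 4+1 = 5
n=2,k=3: not 2>3, res = 5+1 = 6
n=3,k=1: 3>1, res = 6+2 = 8
n=3,k=2: 3>2, res = 8+1 = 9
n=3,k=3: not 3>3, res = 9+1 = 10
n=3,k=4: not 3>4, res = 10+1 = 11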